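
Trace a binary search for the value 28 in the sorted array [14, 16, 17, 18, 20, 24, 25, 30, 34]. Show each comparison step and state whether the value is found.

Binary search for 28 in [14, 16, 17, 18, 20, 24, 25, 30, 34]:

lo=0, hi=8, mid=4, arr[mid]=20 -> 20 < 28, search right half
lo=5, hi=8, mid=6, arr[mid]=25 -> 25 < 28, search right half
lo=7, hi=8, mid=7, arr[mid]=30 -> 30 > 28, search left half
lo=7 > hi=6, target 28 not found

Binary search determines that 28 is not in the array after 3 comparisons. The search space was exhausted without finding the target.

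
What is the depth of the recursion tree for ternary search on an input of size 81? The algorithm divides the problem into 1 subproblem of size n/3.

For divide and conquer with division factor 3:

Problem sizes at each level:
Level 0: 81
Level 1: 27
Level 2: 9
Level 3: 3
Level 4: 1

The root is level 0 and the size-1 base case is level 4 (the tree spans levels 0 through 4, i.e. 5 levels counting the root), so the depth is the number of divisions: log_3(81) = 4

The recursion tree depth is log_3(81) = 4. At each level, the problem size is divided by 3, so it takes 4 divisions to reduce to a base case of size 1. The algorithm makes 1 recursive call at each level.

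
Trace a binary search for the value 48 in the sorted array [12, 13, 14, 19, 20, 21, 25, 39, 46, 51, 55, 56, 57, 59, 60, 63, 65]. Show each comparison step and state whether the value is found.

Binary search for 48 in [12, 13, 14, 19, 20, 21, 25, 39, 46, 51, 55, 56, 57, 59, 60, 63, 65]:

lo=0, hi=16, mid=8, arr[mid]=46 -> 46 < 48, search right half
lo=9, hi=16, mid=12, arr[mid]=57 -> 57 > 48, search left half
lo=9, hi=11, mid=10, arr[mid]=55 -> 55 > 48, search left half
lo=9, hi=9, mid=9, arr[mid]=51 -> 51 > 48, search left half
lo=9 > hi=8, target 48 not found

Binary search determines that 48 is not in the array after 4 comparisons. The search space was exhausted without finding the target.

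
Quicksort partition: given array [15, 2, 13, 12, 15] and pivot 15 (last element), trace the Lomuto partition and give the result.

Lomuto partition with pivot = 15:

Initial array: [15, 2, 13, 12, 15]

arr[0]=15 <= 15: swap with position 0, array becomes [15, 2, 13, 12, 15]
arr[1]=2 <= 15: swap with position 1, array becomes [15, 2, 13, 12, 15]
arr[2]=13 <= 15: swap with position 2, array becomes [15, 2, 13, 12, 15]
arr[3]=12 <= 15: swap with position 3, array becomes [15, 2, 13, 12, 15]

Place pivot at position 4: [15, 2, 13, 12, 15]
Pivot position: 4

After partitioning with pivot 15, the array becomes [15, 2, 13, 12, 15]. The pivot is placed at index 4. All elements to the left of the pivot are <= 15, and all elements to the right are > 15.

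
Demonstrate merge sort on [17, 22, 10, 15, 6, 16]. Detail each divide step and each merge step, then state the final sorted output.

Merge sort trace:

Split: [17, 22, 10, 15, 6, 16] -> [17, 22, 10] and [15, 6, 16]
  Split: [17, 22, 10] -> [17] and [22, 10]
    Split: [22, 10] -> [22] and [10]
    Merge: [22] + [10] -> [10, 22]
  Merge: [17] + [10, 22] -> [10, 17, 22]
  Split: [15, 6, 16] -> [15] and [6, 16]
    Split: [6, 16] -> [6] and [16]
    Merge: [6] + [16] -> [6, 16]
  Merge: [15] + [6, 16] -> [6, 15, 16]
Merge: [10, 17, 22] + [6, 15, 16] -> [6, 10, 15, 16, 17, 22]

Final sorted array: [6, 10, 15, 16, 17, 22]

The merge sort proceeds by recursively splitting the array and merging sorted halves.
After all merges, the sorted array is [6, 10, 15, 16, 17, 22].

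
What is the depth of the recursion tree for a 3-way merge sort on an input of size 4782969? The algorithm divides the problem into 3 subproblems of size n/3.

For divide and conquer with division factor 3:

Problem sizes at each level:
Level 0: 4782969
Level 1: 1594323
Level 2: 531441
Level 3: 177147
Level 4: 59049
Level 5: 19683
Level 6: 6561
Level 7: 2187
Level 8: 729
Level 9: 243
Level 10: 81
Level 11: 27
Level 12: 9
Level 13: 3
Level 14: 1

The root is level 0 and the size-1 base case is level 14 (the tree spans levels 0 through 14, i.e. 15 levels counting the root), so the depth is the number of divisions: log_3(4782969) = 14

The recursion tree depth is log_3(4782969) = 14. At each level, the problem size is divided by 3, so it takes 14 divisions to reduce to a base case of size 1. The algorithm makes 3 recursive calls at each level.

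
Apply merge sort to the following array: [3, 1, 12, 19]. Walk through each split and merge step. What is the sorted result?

Merge sort trace:

Split: [3, 1, 12, 19] -> [3, 1] and [12, 19]
  Split: [3, 1] -> [3] and [1]
  Merge: [3] + [1] -> [1, 3]
  Split: [12, 19] -> [12] and [19]
  Merge: [12] + [19] -> [12, 19]
Merge: [1, 3] + [12, 19] -> [1, 3, 12, 19]

Final sorted array: [1, 3, 12, 19]

The merge sort proceeds by recursively splitting the array and merging sorted halves.
After all merges, the sorted array is [1, 3, 12, 19].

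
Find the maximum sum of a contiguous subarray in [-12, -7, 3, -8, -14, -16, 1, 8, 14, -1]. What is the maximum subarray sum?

Using Kadane's algorithm on [-12, -7, 3, -8, -14, -16, 1, 8, 14, -1]:

Scanning through the array:
Position 1 (value -7): max_ending_here = -7, max_so_far = -7
Position 2 (value 3): max_ending_here = 3, max_so_far = 3
Position 3 (value -8): max_ending_here = -5, max_so_far = 3
Position 4 (value -14): max_ending_here = -14, max_so_far = 3
Position 5 (value -16): max_ending_here = -16, max_so_far = 3
Position 6 (value 1): max_ending_here = 1, max_so_far = 3
Position 7 (value 8): max_ending_here = 9, max_so_far = 9
Position 8 (value 14): max_ending_here = 23, max_so_far = 23
Position 9 (value -1): max_ending_here = 22, max_so_far = 23

Maximum subarray: [1, 8, 14]
Maximum sum: 23

The maximum subarray is [1, 8, 14] with sum 23. This subarray runs from index 6 to index 8.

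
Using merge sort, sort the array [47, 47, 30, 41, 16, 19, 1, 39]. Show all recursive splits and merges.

Merge sort trace:

Split: [47, 47, 30, 41, 16, 19, 1, 39] -> [47, 47, 30, 41] and [16, 19, 1, 39]
  Split: [47, 47, 30, 41] -> [47, 47] and [30, 41]
    Split: [47, 47] -> [47] and [47]
    Merge: [47] + [47] -> [47, 47]
    Split: [30, 41] -> [30] and [41]
    Merge: [30] + [41] -> [30, 41]
  Merge: [47, 47] + [30, 41] -> [30, 41, 47, 47]
  Split: [16, 19, 1, 39] -> [16, 19] and [1, 39]
    Split: [16, 19] -> [16] and [19]
    Merge: [16] + [19] -> [16, 19]
    Split: [1, 39] -> [1] and [39]
    Merge: [1] + [39] -> [1, 39]
  Merge: [16, 19] + [1, 39] -> [1, 16, 19, 39]
Merge: [30, 41, 47, 47] + [1, 16, 19, 39] -> [1, 16, 19, 30, 39, 41, 47, 47]

Final sorted array: [1, 16, 19, 30, 39, 41, 47, 47]

The merge sort proceeds by recursively splitting the array and merging sorted halves.
After all merges, the sorted array is [1, 16, 19, 30, 39, 41, 47, 47].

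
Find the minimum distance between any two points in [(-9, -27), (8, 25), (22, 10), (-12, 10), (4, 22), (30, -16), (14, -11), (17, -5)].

Computing all pairwise distances among 8 points:

d((-9, -27), (8, 25)) = 54.7083
d((-9, -27), (22, 10)) = 48.2701
d((-9, -27), (-12, 10)) = 37.1214
d((-9, -27), (4, 22)) = 50.6952
d((-9, -27), (30, -16)) = 40.5216
d((-9, -27), (14, -11)) = 28.0179
d((-9, -27), (17, -5)) = 34.0588
d((8, 25), (22, 10)) = 20.5183
d((8, 25), (-12, 10)) = 25.0
d((8, 25), (4, 22)) = 5.0 <-- minimum
d((8, 25), (30, -16)) = 46.5296
d((8, 25), (14, -11)) = 36.4966
d((8, 25), (17, -5)) = 31.3209
d((22, 10), (-12, 10)) = 34.0
d((22, 10), (4, 22)) = 21.6333
d((22, 10), (30, -16)) = 27.2029
d((22, 10), (14, -11)) = 22.4722
d((22, 10), (17, -5)) = 15.8114
d((-12, 10), (4, 22)) = 20.0
d((-12, 10), (30, -16)) = 49.3964
d((-12, 10), (14, -11)) = 33.4215
d((-12, 10), (17, -5)) = 32.6497
d((4, 22), (30, -16)) = 46.0435
d((4, 22), (14, -11)) = 34.4819
d((4, 22), (17, -5)) = 29.9666
d((30, -16), (14, -11)) = 16.7631
d((30, -16), (17, -5)) = 17.0294
d((14, -11), (17, -5)) = 6.7082

Closest pair: (8, 25) and (4, 22) with distance 5.0

The closest pair is (8, 25) and (4, 22) with Euclidean distance 5.0. For 8 points, brute-force pairwise comparison is shown above. For large n, the divide-and-conquer algorithm (sort by x, recurse on halves, check the dividing strip) achieves O(n log n).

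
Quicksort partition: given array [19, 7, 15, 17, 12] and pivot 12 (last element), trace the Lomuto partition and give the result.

Lomuto partition with pivot = 12:

Initial array: [19, 7, 15, 17, 12]

arr[0]=19 > 12: no swap
arr[1]=7 <= 12: swap with position 0, array becomes [7, 19, 15, 17, 12]
arr[2]=15 > 12: no swap
arr[3]=17 > 12: no swap

Place pivot at position 1: [7, 12, 15, 17, 19]
Pivot position: 1

After partitioning with pivot 12, the array becomes [7, 12, 15, 17, 19]. The pivot is placed at index 1. All elements to the left of the pivot are <= 12, and all elements to the right are > 12.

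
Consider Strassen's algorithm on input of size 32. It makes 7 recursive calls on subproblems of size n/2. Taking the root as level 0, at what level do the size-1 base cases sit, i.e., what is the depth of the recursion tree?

For divide and conquer with division factor 2:

Problem sizes at each level:
Level 0: 32
Level 1: 16
Level 2: 8
Level 3: 4
Level 4: 2
Level 5: 1

The root is level 0 and the size-1 base case is level 5 (the tree spans levels 0 through 5, i.e. 6 levels counting the root), so the depth is the number of divisions: log_2(32) = 5

The recursion tree depth is log_2(32) = 5. At each level, the problem size is divided by 2, so it takes 5 divisions to reduce to a base case of size 1. The algorithm makes 7 recursive calls at each level.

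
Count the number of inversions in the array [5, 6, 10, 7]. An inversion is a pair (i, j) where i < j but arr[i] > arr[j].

Finding inversions in [5, 6, 10, 7]:

(2, 3): arr[2]=10 > arr[3]=7

Total inversions: 1

The array has 1 inversion(s): (2,3). Each pair (i,j) satisfies i < j and arr[i] > arr[j].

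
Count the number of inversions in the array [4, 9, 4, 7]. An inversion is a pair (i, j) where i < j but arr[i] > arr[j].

Finding inversions in [4, 9, 4, 7]:

(1, 2): arr[1]=9 > arr[2]=4
(1, 3): arr[1]=9 > arr[3]=7

Total inversions: 2

The array has 2 inversion(s): (1,2), (1,3). Each pair (i,j) satisfies i < j and arr[i] > arr[j].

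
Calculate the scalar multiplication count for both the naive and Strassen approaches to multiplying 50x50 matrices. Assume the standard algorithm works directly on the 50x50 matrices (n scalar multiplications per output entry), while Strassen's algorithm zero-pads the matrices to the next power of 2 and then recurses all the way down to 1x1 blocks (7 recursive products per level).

Matrix multiplication for 50x50 matrices:

Strassen's algorithm requires power-of-2 dimensions. Pad 50x50 to 64x64 (next power of 2).

Standard algorithm: 50^3 = 125000 multiplications
Strassen's algorithm: 7^(log2(64)) = 7^6 = 117649 multiplications
Savings: 125000 - 117649 = 7351 multiplications

Standard: 125000 multiplications (50^3). Strassen: 117649 multiplications (7^6, after padding to 64x64). Strassen reduces 8 recursive multiplications to 7 at each level.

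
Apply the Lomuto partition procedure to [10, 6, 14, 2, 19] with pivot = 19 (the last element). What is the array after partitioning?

Lomuto partition with pivot = 19:

Initial array: [10, 6, 14, 2, 19]

arr[0]=10 <= 19: swap with position 0, array becomes [10, 6, 14, 2, 19]
arr[1]=6 <= 19: swap with position 1, array becomes [10, 6, 14, 2, 19]
arr[2]=14 <= 19: swap with position 2, array becomes [10, 6, 14, 2, 19]
arr[3]=2 <= 19: swap with position 3, array becomes [10, 6, 14, 2, 19]

Place pivot at position 4: [10, 6, 14, 2, 19]
Pivot position: 4

After partitioning with pivot 19, the array becomes [10, 6, 14, 2, 19]. The pivot is placed at index 4. All elements to the left of the pivot are <= 19, and all elements to the right are > 19.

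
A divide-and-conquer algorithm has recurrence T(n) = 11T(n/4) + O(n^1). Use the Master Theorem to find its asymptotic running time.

Master Theorem for T(n) = 11T(n/4) + O(n^1):

a = 11, b = 4, c = 1
log_b(a) = log_4(11) = 1.7297

Case 1: c = 1 < log_4(11) = 1.7297
T(n) = O(n^(log_4 11))

For T(n) = 11T(n/4) + O(n^1): log_4(11) = 1.7297. This is Case 1 of the Master Theorem (c < log_b(a), work dominated by leaves), giving O(n^(log_4 11)).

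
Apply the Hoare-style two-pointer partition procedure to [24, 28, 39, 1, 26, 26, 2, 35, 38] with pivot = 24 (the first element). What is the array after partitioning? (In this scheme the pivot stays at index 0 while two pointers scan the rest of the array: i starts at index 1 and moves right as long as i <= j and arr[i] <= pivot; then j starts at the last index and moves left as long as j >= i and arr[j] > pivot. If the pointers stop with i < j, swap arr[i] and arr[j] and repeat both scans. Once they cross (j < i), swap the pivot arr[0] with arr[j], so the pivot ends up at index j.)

Hoare-style two-pointer partition with pivot = 24:

Initial array: [24, 28, 39, 1, 26, 26, 2, 35, 38]

Pointers start at i = 1, j = 8.
i stops at index 1 (arr[1]=28 > 24), j stops at index 6 (arr[6]=2 <= 24): swap arr[1] and arr[6], array becomes [24, 2, 39, 1, 26, 26, 28, 35, 38]
i stops at index 2 (arr[2]=39 > 24), j stops at index 3 (arr[3]=1 <= 24): swap arr[2] and arr[3], array becomes [24, 2, 1, 39, 26, 26, 28, 35, 38]
i ends at 3, j ends at 2: the pointers have crossed (j < i), so scanning stops.

Swap pivot arr[0] with arr[2] to place pivot at position 2: [1, 2, 24, 39, 26, 26, 28, 35, 38]
Pivot position: 2

After partitioning with pivot 24, the array becomes [1, 2, 24, 39, 26, 26, 28, 35, 38]. The pivot is placed at index 2. All elements to the left of the pivot are <= 24, and all elements to the right are > 24.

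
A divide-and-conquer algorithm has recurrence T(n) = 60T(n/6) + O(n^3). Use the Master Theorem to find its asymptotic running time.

Master Theorem for T(n) = 60T(n/6) + O(n^3):

a = 60, b = 6, c = 3
log_b(a) = log_6(60) = 2.2851

Case 3: c = 3 > log_6(60) = 2.2851
T(n) = O(n^3) = O(n^3)

For T(n) = 60T(n/6) + O(n^3): log_6(60) = 2.2851. This is Case 3 of the Master Theorem (c > log_b(a), work dominated by root), giving O(n^3).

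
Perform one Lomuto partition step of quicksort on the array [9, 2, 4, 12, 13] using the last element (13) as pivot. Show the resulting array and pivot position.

Lomuto partition with pivot = 13:

Initial array: [9, 2, 4, 12, 13]

arr[0]=9 <= 13: swap with position 0, array becomes [9, 2, 4, 12, 13]
arr[1]=2 <= 13: swap with position 1, array becomes [9, 2, 4, 12, 13]
arr[2]=4 <= 13: swap with position 2, array becomes [9, 2, 4, 12, 13]
arr[3]=12 <= 13: swap with position 3, array becomes [9, 2, 4, 12, 13]

Place pivot at position 4: [9, 2, 4, 12, 13]
Pivot position: 4

After partitioning with pivot 13, the array becomes [9, 2, 4, 12, 13]. The pivot is placed at index 4. All elements to the left of the pivot are <= 13, and all elements to the right are > 13.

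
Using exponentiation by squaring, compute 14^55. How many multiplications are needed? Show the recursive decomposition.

Computing 14^55 by squaring (build up from 14^1; each line after the first costs one multiplication):

14^1 = 14
14^2 = (14^1)^2 = 14^2 = 196
14^3 = 14 * 14^2 = 14 * 196 = 2744
14^6 = (14^3)^2 = 2744^2 = 7529536
14^12 = (14^6)^2 = 7529536^2 = 56693912375296
14^13 = 14 * 14^12 = 14 * 56693912375296 = 793714773254144
14^26 = (14^13)^2 = 793714773254144^2 = 629983141281877223603213172736
14^27 = 14 * 14^26 = 14 * 629983141281877223603213172736 = 8819763977946281130444984418304
14^54 = (14^27)^2 = 8819763977946281130444984418304^2 = 77788236626678808982722471083604074886584214739573349250236416
14^55 = 14 * 14^54 = 14 * 77788236626678808982722471083604074886584214739573349250236416 = 1089035312773503325758114595170457048412179006354026889503309824

Result: 1089035312773503325758114595170457048412179006354026889503309824
Multiplications needed: 9 (9 lines after 14^1)

14^55 = 1089035312773503325758114595170457048412179006354026889503309824. Using exponentiation by squaring, this requires 9 multiplications. The key idea: if the exponent is even, square the half-power; if odd, multiply by the base once.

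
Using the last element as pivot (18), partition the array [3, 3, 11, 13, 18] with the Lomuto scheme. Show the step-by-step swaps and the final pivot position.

Lomuto partition with pivot = 18:

Initial array: [3, 3, 11, 13, 18]

arr[0]=3 <= 18: swap with position 0, array becomes [3, 3, 11, 13, 18]
arr[1]=3 <= 18: swap with position 1, array becomes [3, 3, 11, 13, 18]
arr[2]=11 <= 18: swap with position 2, array becomes [3, 3, 11, 13, 18]
arr[3]=13 <= 18: swap with position 3, array becomes [3, 3, 11, 13, 18]

Place pivot at position 4: [3, 3, 11, 13, 18]
Pivot position: 4

After partitioning with pivot 18, the array becomes [3, 3, 11, 13, 18]. The pivot is placed at index 4. All elements to the left of the pivot are <= 18, and all elements to the right are > 18.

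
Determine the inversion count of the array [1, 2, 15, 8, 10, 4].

Finding inversions in [1, 2, 15, 8, 10, 4]:

(2, 3): arr[2]=15 > arr[3]=8
(2, 4): arr[2]=15 > arr[4]=10
(2, 5): arr[2]=15 > arr[5]=4
(3, 5): arr[3]=8 > arr[5]=4
(4, 5): arr[4]=10 > arr[5]=4

Total inversions: 5

The array has 5 inversion(s): (2,3), (2,4), (2,5), (3,5), (4,5). Each pair (i,j) satisfies i < j and arr[i] > arr[j].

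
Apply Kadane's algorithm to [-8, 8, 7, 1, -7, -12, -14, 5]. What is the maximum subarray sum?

Using Kadane's algorithm on [-8, 8, 7, 1, -7, -12, -14, 5]:

Scanning through the array:
Position 1 (value 8): max_ending_here = 8, max_so_far = 8
Position 2 (value 7): max_ending_here = 15, max_so_far = 15
Position 3 (value 1): max_ending_here = 16, max_so_far = 16
Position 4 (value -7): max_ending_here = 9, max_so_far = 16
Position 5 (value -12): max_ending_here = -3, max_so_far = 16
Position 6 (value -14): max_ending_here = -14, max_so_far = 16
Position 7 (value 5): max_ending_here = 5, max_so_far = 16

Maximum subarray: [8, 7, 1]
Maximum sum: 16

The maximum subarray is [8, 7, 1] with sum 16. This subarray runs from index 1 to index 3.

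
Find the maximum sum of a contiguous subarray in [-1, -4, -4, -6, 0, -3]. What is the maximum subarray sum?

Using Kadane's algorithm on [-1, -4, -4, -6, 0, -3]:

Scanning through the array:
Position 1 (value -4): max_ending_here = -4, max_so_far = -1
Position 2 (value -4): max_ending_here = -4, max_so_far = -1
Position 3 (value -6): max_ending_here = -6, max_so_far = -1
Position 4 (value 0): max_ending_here = 0, max_so_far = 0
Position 5 (value -3): max_ending_here = -3, max_so_far = 0

Maximum subarray: [0]
Maximum sum: 0

The maximum subarray is [0] with sum 0. This subarray runs from index 4 to index 4.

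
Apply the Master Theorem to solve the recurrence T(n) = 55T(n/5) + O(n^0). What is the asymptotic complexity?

Master Theorem for T(n) = 55T(n/5) + O(n^0):

a = 55, b = 5, c = 0
log_b(a) = log_5(55) = 2.4899

Case 1: c = 0 < log_5(55) = 2.4899
T(n) = O(n^(log_5 55))

For T(n) = 55T(n/5) + O(n^0): log_5(55) = 2.4899. This is Case 1 of the Master Theorem (c < log_b(a), work dominated by leaves), giving O(n^(log_5 55)).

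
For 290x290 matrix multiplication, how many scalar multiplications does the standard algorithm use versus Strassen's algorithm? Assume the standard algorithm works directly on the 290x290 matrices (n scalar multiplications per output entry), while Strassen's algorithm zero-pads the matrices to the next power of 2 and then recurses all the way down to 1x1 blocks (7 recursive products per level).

Matrix multiplication for 290x290 matrices:

Strassen's algorithm requires power-of-2 dimensions. Pad 290x290 to 512x512 (next power of 2).

Standard algorithm: 290^3 = 24389000 multiplications
Strassen's algorithm: 7^(log2(512)) = 7^9 = 40353607 multiplications
Difference: 24389000 - 40353607 = -15964607 (Strassen uses MORE here due to padding overhead — for small or just-over-power-of-2 n, padding can outweigh the per-level savings)

Standard: 24389000 multiplications (290^3). Strassen: 40353607 multiplications (7^9, after padding to 512x512). Strassen reduces 8 recursive multiplications to 7 at each level.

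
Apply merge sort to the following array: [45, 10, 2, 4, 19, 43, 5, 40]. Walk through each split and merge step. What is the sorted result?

Merge sort trace:

Split: [45, 10, 2, 4, 19, 43, 5, 40] -> [45, 10, 2, 4] and [19, 43, 5, 40]
  Split: [45, 10, 2, 4] -> [45, 10] and [2, 4]
    Split: [45, 10] -> [45] and [10]
    Merge: [45] + [10] -> [10, 45]
    Split: [2, 4] -> [2] and [4]
    Merge: [2] + [4] -> [2, 4]
  Merge: [10, 45] + [2, 4] -> [2, 4, 10, 45]
  Split: [19, 43, 5, 40] -> [19, 43] and [5, 40]
    Split: [19, 43] -> [19] and [43]
    Merge: [19] + [43] -> [19, 43]
    Split: [5, 40] -> [5] and [40]
    Merge: [5] + [40] -> [5, 40]
  Merge: [19, 43] + [5, 40] -> [5, 19, 40, 43]
Merge: [2, 4, 10, 45] + [5, 19, 40, 43] -> [2, 4, 5, 10, 19, 40, 43, 45]

Final sorted array: [2, 4, 5, 10, 19, 40, 43, 45]

The merge sort proceeds by recursively splitting the array and merging sorted halves.
After all merges, the sorted array is [2, 4, 5, 10, 19, 40, 43, 45].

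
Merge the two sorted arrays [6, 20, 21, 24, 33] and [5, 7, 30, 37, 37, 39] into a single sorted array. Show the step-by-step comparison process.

Merging process:

Compare 6 vs 5: take 5 from right. Merged: [5]
Compare 6 vs 7: take 6 from left. Merged: [5, 6]
Compare 20 vs 7: take 7 from right. Merged: [5, 6, 7]
Compare 20 vs 30: take 20 from left. Merged: [5, 6, 7, 20]
Compare 21 vs 30: take 21 from left. Merged: [5, 6, 7, 20, 21]
Compare 24 vs 30: take 24 from left. Merged: [5, 6, 7, 20, 21, 24]
Compare 33 vs 30: take 30 from right. Merged: [5, 6, 7, 20, 21, 24, 30]
Compare 33 vs 37: take 33 from left. Merged: [5, 6, 7, 20, 21, 24, 30, 33]
Append remaining from right: [37, 37, 39]. Merged: [5, 6, 7, 20, 21, 24, 30, 33, 37, 37, 39]

Final merged array: [5, 6, 7, 20, 21, 24, 30, 33, 37, 37, 39]
Total comparisons: 8

The merged array is [5, 6, 7, 20, 21, 24, 30, 33, 37, 37, 39], requiring 8 comparisons. The merge step runs in O(n) time where n is the total number of elements.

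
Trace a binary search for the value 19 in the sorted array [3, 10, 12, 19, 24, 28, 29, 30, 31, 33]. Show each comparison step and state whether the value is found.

Binary search for 19 in [3, 10, 12, 19, 24, 28, 29, 30, 31, 33]:

lo=0, hi=9, mid=4, arr[mid]=24 -> 24 > 19, search left half
lo=0, hi=3, mid=1, arr[mid]=10 -> 10 < 19, search right half
lo=2, hi=3, mid=2, arr[mid]=12 -> 12 < 19, search right half
lo=3, hi=3, mid=3, arr[mid]=19 -> Found target at index 3!

Binary search finds 19 at index 3 after 4 comparisons. The search repeatedly halves the search space by comparing with the middle element.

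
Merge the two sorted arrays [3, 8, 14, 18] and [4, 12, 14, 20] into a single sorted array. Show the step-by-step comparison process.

Merging process:

Compare 3 vs 4: take 3 from left. Merged: [3]
Compare 8 vs 4: take 4 from right. Merged: [3, 4]
Compare 8 vs 12: take 8 from left. Merged: [3, 4, 8]
Compare 14 vs 12: take 12 from right. Merged: [3, 4, 8, 12]
Compare 14 vs 14: take 14 from left. Merged: [3, 4, 8, 12, 14]
Compare 18 vs 14: take 14 from right. Merged: [3, 4, 8, 12, 14, 14]
Compare 18 vs 20: take 18 from left. Merged: [3, 4, 8, 12, 14, 14, 18]
Append remaining from right: [20]. Merged: [3, 4, 8, 12, 14, 14, 18, 20]

Final merged array: [3, 4, 8, 12, 14, 14, 18, 20]
Total comparisons: 7

The merged array is [3, 4, 8, 12, 14, 14, 18, 20], requiring 7 comparisons. The merge step runs in O(n) time where n is the total number of elements.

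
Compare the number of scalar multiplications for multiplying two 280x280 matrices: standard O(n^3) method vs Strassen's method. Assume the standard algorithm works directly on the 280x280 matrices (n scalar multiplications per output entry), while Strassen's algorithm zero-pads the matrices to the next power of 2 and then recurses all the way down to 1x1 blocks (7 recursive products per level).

Matrix multiplication for 280x280 matrices:

Strassen's algorithm requires power-of-2 dimensions. Pad 280x280 to 512x512 (next power of 2).

Standard algorithm: 280^3 = 21952000 multiplications
Strassen's algorithm: 7^(log2(512)) = 7^9 = 40353607 multiplications
Difference: 21952000 - 40353607 = -18401607 (Strassen uses MORE here due to padding overhead — for small or just-over-power-of-2 n, padding can outweigh the per-level savings)

Standard: 21952000 multiplications (280^3). Strassen: 40353607 multiplications (7^9, after padding to 512x512). Strassen reduces 8 recursive multiplications to 7 at each level.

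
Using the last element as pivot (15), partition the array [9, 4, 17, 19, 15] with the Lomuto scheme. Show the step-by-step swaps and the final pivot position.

Lomuto partition with pivot = 15:

Initial array: [9, 4, 17, 19, 15]

arr[0]=9 <= 15: swap with position 0, array becomes [9, 4, 17, 19, 15]
arr[1]=4 <= 15: swap with position 1, array becomes [9, 4, 17, 19, 15]
arr[2]=17 > 15: no swap
arr[3]=19 > 15: no swap

Place pivot at position 2: [9, 4, 15, 19, 17]
Pivot position: 2

After partitioning with pivot 15, the array becomes [9, 4, 15, 19, 17]. The pivot is placed at index 2. All elements to the left of the pivot are <= 15, and all elements to the right are > 15.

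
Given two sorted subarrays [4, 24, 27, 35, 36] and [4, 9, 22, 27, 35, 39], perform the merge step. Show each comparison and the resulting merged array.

Merging process:

Compare 4 vs 4: take 4 from left. Merged: [4]
Compare 24 vs 4: take 4 from right. Merged: [4, 4]
Compare 24 vs 9: take 9 from right. Merged: [4, 4, 9]
Compare 24 vs 22: take 22 from right. Merged: [4, 4, 9, 22]
Compare 24 vs 27: take 24 from left. Merged: [4, 4, 9, 22, 24]
Compare 27 vs 27: take 27 from left. Merged: [4, 4, 9, 22, 24, 27]
Compare 35 vs 27: take 27 from right. Merged: [4, 4, 9, 22, 24, 27, 27]
Compare 35 vs 35: take 35 from left. Merged: [4, 4, 9, 22, 24, 27, 27, 35]
Compare 36 vs 35: take 35 from right. Merged: [4, 4, 9, 22, 24, 27, 27, 35, 35]
Compare 36 vs 39: take 36 from left. Merged: [4, 4, 9, 22, 24, 27, 27, 35, 35, 36]
Append remaining from right: [39]. Merged: [4, 4, 9, 22, 24, 27, 27, 35, 35, 36, 39]

Final merged array: [4, 4, 9, 22, 24, 27, 27, 35, 35, 36, 39]
Total comparisons: 10

The merged array is [4, 4, 9, 22, 24, 27, 27, 35, 35, 36, 39], requiring 10 comparisons. The merge step runs in O(n) time where n is the total number of elements.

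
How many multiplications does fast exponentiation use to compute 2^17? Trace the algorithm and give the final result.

Computing 2^17 by squaring (build up from 2^1; each line after the first costs one multiplication):

2^1 = 2
2^2 = (2^1)^2 = 2^2 = 4
2^4 = (2^2)^2 = 4^2 = 16
2^8 = (2^4)^2 = 16^2 = 256
2^16 = (2^8)^2 = 256^2 = 65536
2^17 = 2 * 2^16 = 2 * 65536 = 131072

Result: 131072
Multiplications needed: 5 (5 lines after 2^1)

2^17 = 131072. Using exponentiation by squaring, this requires 5 multiplications. The key idea: if the exponent is even, square the half-power; if odd, multiply by the base once.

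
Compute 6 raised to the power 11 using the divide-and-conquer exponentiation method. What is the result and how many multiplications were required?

Computing 6^11 by squaring (build up from 6^1; each line after the first costs one multiplication):

6^1 = 6
6^2 = (6^1)^2 = 6^2 = 36
6^4 = (6^2)^2 = 36^2 = 1296
6^5 = 6 * 6^4 = 6 * 1296 = 7776
6^10 = (6^5)^2 = 7776^2 = 60466176
6^11 = 6 * 6^10 = 6 * 60466176 = 362797056

Result: 362797056
Multiplications needed: 5 (5 lines after 6^1)

6^11 = 362797056. Using exponentiation by squaring, this requires 5 multiplications. The key idea: if the exponent is even, square the half-power; if odd, multiply by the base once.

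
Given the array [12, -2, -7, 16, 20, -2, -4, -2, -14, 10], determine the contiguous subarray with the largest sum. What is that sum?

Using Kadane's algorithm on [12, -2, -7, 16, 20, -2, -4, -2, -14, 10]:

Scanning through the array:
Position 1 (value -2): max_ending_here = 10, max_so_far = 12
Position 2 (value -7): max_ending_here = 3, max_so_far = 12
Position 3 (value 16): max_ending_here = 19, max_so_far = 19
Position 4 (value 20): max_ending_here = 39, max_so_far = 39
Position 5 (value -2): max_ending_here = 37, max_so_far = 39
Position 6 (value -4): max_ending_here = 33, max_so_far = 39
Position 7 (value -2): max_ending_here = 31, max_so_far = 39
Position 8 (value -14): max_ending_here = 17, max_so_far = 39
Position 9 (value 10): max_ending_here = 27, max_so_far = 39

Maximum subarray: [12, -2, -7, 16, 20]
Maximum sum: 39

The maximum subarray is [12, -2, -7, 16, 20] with sum 39. This subarray runs from index 0 to index 4.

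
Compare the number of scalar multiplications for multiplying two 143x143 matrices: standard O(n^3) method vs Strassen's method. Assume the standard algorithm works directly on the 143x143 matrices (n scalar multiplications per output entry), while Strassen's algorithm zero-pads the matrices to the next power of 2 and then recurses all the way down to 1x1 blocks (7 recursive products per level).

Matrix multiplication for 143x143 matrices:

Strassen's algorithm requires power-of-2 dimensions. Pad 143x143 to 256x256 (next power of 2).

Standard algorithm: 143^3 = 2924207 multiplications
Strassen's algorithm: 7^(log2(256)) = 7^8 = 5764801 multiplications
Difference: 2924207 - 5764801 = -2840594 (Strassen uses MORE here due to padding overhead — for small or just-over-power-of-2 n, padding can outweigh the per-level savings)

Standard: 2924207 multiplications (143^3). Strassen: 5764801 multiplications (7^8, after padding to 256x256). Strassen reduces 8 recursive multiplications to 7 at each level.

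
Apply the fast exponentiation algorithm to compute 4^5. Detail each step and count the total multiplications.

Computing 4^5 by squaring (build up from 4^1; each line after the first costs one multiplication):

4^1 = 4
4^2 = (4^1)^2 = 4^2 = 16
4^4 = (4^2)^2 = 16^2 = 256
4^5 = 4 * 4^4 = 4 * 256 = 1024

Result: 1024
Multiplications needed: 3 (3 lines after 4^1)

4^5 = 1024. Using exponentiation by squaring, this requires 3 multiplications. The key idea: if the exponent is even, square the half-power; if odd, multiply by the base once.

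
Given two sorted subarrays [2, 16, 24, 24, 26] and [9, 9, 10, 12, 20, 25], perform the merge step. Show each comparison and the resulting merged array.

Merging process:

Compare 2 vs 9: take 2 from left. Merged: [2]
Compare 16 vs 9: take 9 from right. Merged: [2, 9]
Compare 16 vs 9: take 9 from right. Merged: [2, 9, 9]
Compare 16 vs 10: take 10 from right. Merged: [2, 9, 9, 10]
Compare 16 vs 12: take 12 from right. Merged: [2, 9, 9, 10, 12]
Compare 16 vs 20: take 16 from left. Merged: [2, 9, 9, 10, 12, 16]
Compare 24 vs 20: take 20 from right. Merged: [2, 9, 9, 10, 12, 16, 20]
Compare 24 vs 25: take 24 from left. Merged: [2, 9, 9, 10, 12, 16, 20, 24]
Compare 24 vs 25: take 24 from left. Merged: [2, 9, 9, 10, 12, 16, 20, 24, 24]
Compare 26 vs 25: take 25 from right. Merged: [2, 9, 9, 10, 12, 16, 20, 24, 24, 25]
Append remaining from left: [26]. Merged: [2, 9, 9, 10, 12, 16, 20, 24, 24, 25, 26]

Final merged array: [2, 9, 9, 10, 12, 16, 20, 24, 24, 25, 26]
Total comparisons: 10

The merged array is [2, 9, 9, 10, 12, 16, 20, 24, 24, 25, 26], requiring 10 comparisons. The merge step runs in O(n) time where n is the total number of elements.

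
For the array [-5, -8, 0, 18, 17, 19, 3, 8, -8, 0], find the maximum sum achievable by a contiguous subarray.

Using Kadane's algorithm on [-5, -8, 0, 18, 17, 19, 3, 8, -8, 0]:

Scanning through the array:
Position 1 (value -8): max_ending_here = -8, max_so_far = -5
Position 2 (value 0): max_ending_here = 0, max_so_far = 0
Position 3 (value 18): max_ending_here = 18, max_so_far = 18
Position 4 (value 17): max_ending_here = 35, max_so_far = 35
Position 5 (value 19): max_ending_here = 54, max_so_far = 54
Position 6 (value 3): max_ending_here = 57, max_so_far = 57
Position 7 (value 8): max_ending_here = 65, max_so_far = 65
Position 8 (value -8): max_ending_here = 57, max_so_far = 65
Position 9 (value 0): max_ending_here = 57, max_so_far = 65

Maximum subarray: [0, 18, 17, 19, 3, 8]
Maximum sum: 65

The maximum subarray is [0, 18, 17, 19, 3, 8] with sum 65. This subarray runs from index 2 to index 7.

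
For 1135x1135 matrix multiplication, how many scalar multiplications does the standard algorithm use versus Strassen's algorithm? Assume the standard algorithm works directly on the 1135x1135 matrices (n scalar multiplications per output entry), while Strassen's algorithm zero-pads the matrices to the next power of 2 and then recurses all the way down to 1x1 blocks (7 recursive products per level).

Matrix multiplication for 1135x1135 matrices:

Strassen's algorithm requires power-of-2 dimensions. Pad 1135x1135 to 2048x2048 (next power of 2).

Standard algorithm: 1135^3 = 1462135375 multiplications
Strassen's algorithm: 7^(log2(2048)) = 7^11 = 1977326743 multiplications
Difference: 1462135375 - 1977326743 = -515191368 (Strassen uses MORE here due to padding overhead — for small or just-over-power-of-2 n, padding can outweigh the per-level savings)

Standard: 1462135375 multiplications (1135^3). Strassen: 1977326743 multiplications (7^11, after padding to 2048x2048). Strassen reduces 8 recursive multiplications to 7 at each level.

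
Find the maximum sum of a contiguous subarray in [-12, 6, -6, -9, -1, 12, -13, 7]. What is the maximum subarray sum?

Using Kadane's algorithm on [-12, 6, -6, -9, -1, 12, -13, 7]:

Scanning through the array:
Position 1 (value 6): max_ending_here = 6, max_so_far = 6
Position 2 (value -6): max_ending_here = 0, max_so_far = 6
Position 3 (value -9): max_ending_here = -9, max_so_far = 6
Position 4 (value -1): max_ending_here = -1, max_so_far = 6
Position 5 (value 12): max_ending_here = 12, max_so_far = 12
Position 6 (value -13): max_ending_here = -1, max_so_far = 12
Position 7 (value 7): max_ending_here = 7, max_so_far = 12

Maximum subarray: [12]
Maximum sum: 12

The maximum subarray is [12] with sum 12. This subarray runs from index 5 to index 5.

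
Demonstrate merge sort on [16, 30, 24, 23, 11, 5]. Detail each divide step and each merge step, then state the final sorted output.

Merge sort trace:

Split: [16, 30, 24, 23, 11, 5] -> [16, 30, 24] and [23, 11, 5]
  Split: [16, 30, 24] -> [16] and [30, 24]
    Split: [30, 24] -> [30] and [24]
    Merge: [30] + [24] -> [24, 30]
  Merge: [16] + [24, 30] -> [16, 24, 30]
  Split: [23, 11, 5] -> [23] and [11, 5]
    Split: [11, 5] -> [11] and [5]
    Merge: [11] + [5] -> [5, 11]
  Merge: [23] + [5, 11] -> [5, 11, 23]
Merge: [16, 24, 30] + [5, 11, 23] -> [5, 11, 16, 23, 24, 30]

Final sorted array: [5, 11, 16, 23, 24, 30]

The merge sort proceeds by recursively splitting the array and merging sorted halves.
After all merges, the sorted array is [5, 11, 16, 23, 24, 30].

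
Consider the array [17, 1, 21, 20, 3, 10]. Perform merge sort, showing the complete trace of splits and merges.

Merge sort trace:

Split: [17, 1, 21, 20, 3, 10] -> [17, 1, 21] and [20, 3, 10]
  Split: [17, 1, 21] -> [17] and [1, 21]
    Split: [1, 21] -> [1] and [21]
    Merge: [1] + [21] -> [1, 21]
  Merge: [17] + [1, 21] -> [1, 17, 21]
  Split: [20, 3, 10] -> [20] and [3, 10]
    Split: [3, 10] -> [3] and [10]
    Merge: [3] + [10] -> [3, 10]
  Merge: [20] + [3, 10] -> [3, 10, 20]
Merge: [1, 17, 21] + [3, 10, 20] -> [1, 3, 10, 17, 20, 21]

Final sorted array: [1, 3, 10, 17, 20, 21]

The merge sort proceeds by recursively splitting the array and merging sorted halves.
After all merges, the sorted array is [1, 3, 10, 17, 20, 21].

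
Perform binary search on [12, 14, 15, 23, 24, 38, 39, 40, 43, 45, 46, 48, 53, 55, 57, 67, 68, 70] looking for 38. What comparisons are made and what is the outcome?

Binary search for 38 in [12, 14, 15, 23, 24, 38, 39, 40, 43, 45, 46, 48, 53, 55, 57, 67, 68, 70]:

lo=0, hi=17, mid=8, arr[mid]=43 -> 43 > 38, search left half
lo=0, hi=7, mid=3, arr[mid]=23 -> 23 < 38, search right half
lo=4, hi=7, mid=5, arr[mid]=38 -> Found target at index 5!

Binary search finds 38 at index 5 after 3 comparisons. The search repeatedly halves the search space by comparing with the middle element.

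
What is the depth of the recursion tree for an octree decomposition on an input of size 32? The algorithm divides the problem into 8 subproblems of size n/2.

For divide and conquer with division factor 2:

Problem sizes at each level:
Level 0: 32
Level 1: 16
Level 2: 8
Level 3: 4
Level 4: 2
Level 5: 1

The root is level 0 and the size-1 base case is level 5 (the tree spans levels 0 through 5, i.e. 6 levels counting the root), so the depth is the number of divisions: log_2(32) = 5

The recursion tree depth is log_2(32) = 5. At each level, the problem size is divided by 2, so it takes 5 divisions to reduce to a base case of size 1. The algorithm makes 8 recursive calls at each level.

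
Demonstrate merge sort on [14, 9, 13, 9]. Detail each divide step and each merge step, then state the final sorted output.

Merge sort trace:

Split: [14, 9, 13, 9] -> [14, 9] and [13, 9]
  Split: [14, 9] -> [14] and [9]
  Merge: [14] + [9] -> [9, 14]
  Split: [13, 9] -> [13] and [9]
  Merge: [13] + [9] -> [9, 13]
Merge: [9, 14] + [9, 13] -> [9, 9, 13, 14]

Final sorted array: [9, 9, 13, 14]

The merge sort proceeds by recursively splitting the array and merging sorted halves.
After all merges, the sorted array is [9, 9, 13, 14].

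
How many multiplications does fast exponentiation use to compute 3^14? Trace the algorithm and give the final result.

Computing 3^14 by squaring (build up from 3^1; each line after the first costs one multiplication):

3^1 = 3
3^2 = (3^1)^2 = 3^2 = 9
3^3 = 3 * 3^2 = 3 * 9 = 27
3^6 = (3^3)^2 = 27^2 = 729
3^7 = 3 * 3^6 = 3 * 729 = 2187
3^14 = (3^7)^2 = 2187^2 = 4782969

Result: 4782969
Multiplications needed: 5 (5 lines after 3^1)

3^14 = 4782969. Using exponentiation by squaring, this requires 5 multiplications. The key idea: if the exponent is even, square the half-power; if odd, multiply by the base once.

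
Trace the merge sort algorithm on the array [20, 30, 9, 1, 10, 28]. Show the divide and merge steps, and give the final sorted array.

Merge sort trace:

Split: [20, 30, 9, 1, 10, 28] -> [20, 30, 9] and [1, 10, 28]
  Split: [20, 30, 9] -> [20] and [30, 9]
    Split: [30, 9] -> [30] and [9]
    Merge: [30] + [9] -> [9, 30]
  Merge: [20] + [9, 30] -> [9, 20, 30]
  Split: [1, 10, 28] -> [1] and [10, 28]
    Split: [10, 28] -> [10] and [28]
    Merge: [10] + [28] -> [10, 28]
  Merge: [1] + [10, 28] -> [1, 10, 28]
Merge: [9, 20, 30] + [1, 10, 28] -> [1, 9, 10, 20, 28, 30]

Final sorted array: [1, 9, 10, 20, 28, 30]

The merge sort proceeds by recursively splitting the array and merging sorted halves.
After all merges, the sorted array is [1, 9, 10, 20, 28, 30].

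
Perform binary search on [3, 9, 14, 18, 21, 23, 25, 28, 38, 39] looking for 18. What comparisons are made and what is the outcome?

Binary search for 18 in [3, 9, 14, 18, 21, 23, 25, 28, 38, 39]:

lo=0, hi=9, mid=4, arr[mid]=21 -> 21 > 18, search left half
lo=0, hi=3, mid=1, arr[mid]=9 -> 9 < 18, search right half
lo=2, hi=3, mid=2, arr[mid]=14 -> 14 < 18, search right half
lo=3, hi=3, mid=3, arr[mid]=18 -> Found target at index 3!

Binary search finds 18 at index 3 after 4 comparisons. The search repeatedly halves the search space by comparing with the middle element.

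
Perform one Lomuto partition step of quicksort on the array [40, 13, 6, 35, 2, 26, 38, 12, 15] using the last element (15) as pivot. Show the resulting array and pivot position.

Lomuto partition with pivot = 15:

Initial array: [40, 13, 6, 35, 2, 26, 38, 12, 15]

arr[0]=40 > 15: no swap
arr[1]=13 <= 15: swap with position 0, array becomes [13, 40, 6, 35, 2, 26, 38, 12, 15]
arr[2]=6 <= 15: swap with position 1, array becomes [13, 6, 40, 35, 2, 26, 38, 12, 15]
arr[3]=35 > 15: no swap
arr[4]=2 <= 15: swap with position 2, array becomes [13, 6, 2, 35, 40, 26, 38, 12, 15]
arr[5]=26 > 15: no swap
arr[6]=38 > 15: no swap
arr[7]=12 <= 15: swap with position 3, array becomes [13, 6, 2, 12, 40, 26, 38, 35, 15]

Place pivot at position 4: [13, 6, 2, 12, 15, 26, 38, 35, 40]
Pivot position: 4

After partitioning with pivot 15, the array becomes [13, 6, 2, 12, 15, 26, 38, 35, 40]. The pivot is placed at index 4. All elements to the left of the pivot are <= 15, and all elements to the right are > 15.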